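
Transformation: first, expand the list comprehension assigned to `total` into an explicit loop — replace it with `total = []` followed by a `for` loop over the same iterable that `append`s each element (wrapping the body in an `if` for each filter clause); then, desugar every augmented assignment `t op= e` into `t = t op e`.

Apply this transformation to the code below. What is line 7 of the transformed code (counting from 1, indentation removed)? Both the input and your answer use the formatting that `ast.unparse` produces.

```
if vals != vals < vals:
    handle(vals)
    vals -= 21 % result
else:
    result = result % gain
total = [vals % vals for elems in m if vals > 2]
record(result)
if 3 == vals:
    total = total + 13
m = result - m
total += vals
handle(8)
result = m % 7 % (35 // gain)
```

Transformed code:
if vals != vals < vals:
    handle(vals)
    vals = vals - 21 % result
else:
    result = result % gain
total = []
for elems in m:
    if vals > 2:
        total.append(vals % vals)
record(result)
if 3 == vals:
    total = total + 13
m = result - m
total = total + vals
handle(8)
result = m % 7 % (35 // gain)

for elems in m:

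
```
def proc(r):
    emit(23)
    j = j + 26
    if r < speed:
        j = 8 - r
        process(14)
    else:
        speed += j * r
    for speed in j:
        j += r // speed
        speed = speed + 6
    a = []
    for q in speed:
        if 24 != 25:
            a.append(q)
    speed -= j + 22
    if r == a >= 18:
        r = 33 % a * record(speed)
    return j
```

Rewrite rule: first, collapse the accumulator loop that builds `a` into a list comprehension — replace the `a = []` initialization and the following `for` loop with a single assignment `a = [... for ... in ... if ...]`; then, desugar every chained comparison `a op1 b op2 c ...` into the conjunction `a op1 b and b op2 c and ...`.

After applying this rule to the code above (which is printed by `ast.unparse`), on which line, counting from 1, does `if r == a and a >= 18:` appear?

Transformed code:
def proc(r):
    emit(23)
    j = j + 26
    if r < speed:
        j = 8 - r
        process(14)
    else:
        speed += j * r
    for speed in j:
        j += r // speed
        speed = speed + 6
    a = [q for q in speed if 24 != 25]
    speed -= j + 22
    if r == a and a >= 18:
        r = 33 % a * record(speed)
    return j

14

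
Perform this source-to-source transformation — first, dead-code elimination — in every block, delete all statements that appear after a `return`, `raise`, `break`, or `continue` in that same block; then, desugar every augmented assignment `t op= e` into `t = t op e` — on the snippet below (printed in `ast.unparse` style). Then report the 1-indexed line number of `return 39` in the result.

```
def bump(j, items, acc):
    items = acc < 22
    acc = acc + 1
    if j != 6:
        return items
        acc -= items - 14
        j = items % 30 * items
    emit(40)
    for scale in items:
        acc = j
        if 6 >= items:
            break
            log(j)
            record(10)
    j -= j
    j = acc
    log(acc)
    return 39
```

Transformed code:
def bump(j, items, acc):
    items = acc < 22
    acc = acc + 1
    if j != 6:
        return items
    emit(40)
    for scale in items:
        acc = j
        if 6 >= items:
            break
    j = j - j
    j = acc
    log(acc)
    return 39

14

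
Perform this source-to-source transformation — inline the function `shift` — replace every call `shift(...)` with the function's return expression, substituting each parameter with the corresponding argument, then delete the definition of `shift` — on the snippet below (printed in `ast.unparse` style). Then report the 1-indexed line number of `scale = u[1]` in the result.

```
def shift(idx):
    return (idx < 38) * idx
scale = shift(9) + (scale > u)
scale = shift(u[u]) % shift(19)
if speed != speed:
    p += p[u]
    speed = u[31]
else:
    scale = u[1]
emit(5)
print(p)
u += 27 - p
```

7

Transformed code:
scale = (9 < 38) * 9 + (scale > u)
scale = (u[u] < 38) * u[u] % ((19 < 38) * 19)
if speed != speed:
    p += p[u]
    speed = u[31]
else:
    scale = u[1]
emit(5)
print(p)
u += 27 - p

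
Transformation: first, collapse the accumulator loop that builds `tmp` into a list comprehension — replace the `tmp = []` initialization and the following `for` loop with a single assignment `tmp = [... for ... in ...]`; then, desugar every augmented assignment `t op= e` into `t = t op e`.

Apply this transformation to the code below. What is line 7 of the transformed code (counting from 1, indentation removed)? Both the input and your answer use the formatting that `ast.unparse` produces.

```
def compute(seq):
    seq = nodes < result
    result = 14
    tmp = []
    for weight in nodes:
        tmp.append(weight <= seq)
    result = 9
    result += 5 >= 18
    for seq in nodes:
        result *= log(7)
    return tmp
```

for seq in nodes:

Transformed code:
def compute(seq):
    seq = nodes < result
    result = 14
    tmp = [weight <= seq for weight in nodes]
    result = 9
    result = result + (5 >= 18)
    for seq in nodes:
        result = result * log(7)
    return tmp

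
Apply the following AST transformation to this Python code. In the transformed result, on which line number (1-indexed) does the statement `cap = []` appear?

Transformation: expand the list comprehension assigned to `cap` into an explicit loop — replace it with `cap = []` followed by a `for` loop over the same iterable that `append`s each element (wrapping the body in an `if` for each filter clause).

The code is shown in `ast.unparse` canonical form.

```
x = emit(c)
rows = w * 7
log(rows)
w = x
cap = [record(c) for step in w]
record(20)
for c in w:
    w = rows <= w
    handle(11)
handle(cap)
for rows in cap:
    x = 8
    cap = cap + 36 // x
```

Transformed code:
x = emit(c)
rows = w * 7
log(rows)
w = x
cap = []
for step in w:
    cap.append(record(c))
record(20)
for c in w:
    w = rows <= w
    handle(11)
handle(cap)
for rows in cap:
    x = 8
    cap = cap + 36 // x

5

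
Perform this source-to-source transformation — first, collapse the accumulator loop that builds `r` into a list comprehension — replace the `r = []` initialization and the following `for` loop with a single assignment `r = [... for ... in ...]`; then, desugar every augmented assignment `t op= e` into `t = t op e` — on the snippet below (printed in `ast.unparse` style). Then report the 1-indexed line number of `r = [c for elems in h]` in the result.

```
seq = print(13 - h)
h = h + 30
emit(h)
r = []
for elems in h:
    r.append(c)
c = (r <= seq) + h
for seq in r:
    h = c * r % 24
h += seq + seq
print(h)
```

4

Transformed code:
seq = print(13 - h)
h = h + 30
emit(h)
r = [c for elems in h]
c = (r <= seq) + h
for seq in r:
    h = c * r % 24
h = h + (seq + seq)
print(h)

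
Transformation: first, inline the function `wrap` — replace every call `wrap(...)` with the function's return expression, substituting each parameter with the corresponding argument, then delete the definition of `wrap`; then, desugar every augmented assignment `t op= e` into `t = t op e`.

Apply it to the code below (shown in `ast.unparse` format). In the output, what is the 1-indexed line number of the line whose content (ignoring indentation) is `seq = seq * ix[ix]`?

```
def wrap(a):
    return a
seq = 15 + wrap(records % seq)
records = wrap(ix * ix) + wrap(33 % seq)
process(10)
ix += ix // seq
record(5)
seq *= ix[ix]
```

6

Transformed code:
seq = 15 + records % seq
records = ix * ix + 33 % seq
process(10)
ix = ix + ix // seq
record(5)
seq = seq * ix[ix]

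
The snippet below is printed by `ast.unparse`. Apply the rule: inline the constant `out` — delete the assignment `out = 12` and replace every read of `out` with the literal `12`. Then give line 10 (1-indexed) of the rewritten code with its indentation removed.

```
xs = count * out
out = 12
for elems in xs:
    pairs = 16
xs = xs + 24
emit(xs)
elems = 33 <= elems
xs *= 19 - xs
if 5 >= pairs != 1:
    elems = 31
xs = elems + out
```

xs = elems + 12

Transformed code:
xs = count * 12
for elems in xs:
    pairs = 16
xs = xs + 24
emit(xs)
elems = 33 <= elems
xs *= 19 - xs
if 5 >= pairs != 1:
    elems = 31
xs = elems + 12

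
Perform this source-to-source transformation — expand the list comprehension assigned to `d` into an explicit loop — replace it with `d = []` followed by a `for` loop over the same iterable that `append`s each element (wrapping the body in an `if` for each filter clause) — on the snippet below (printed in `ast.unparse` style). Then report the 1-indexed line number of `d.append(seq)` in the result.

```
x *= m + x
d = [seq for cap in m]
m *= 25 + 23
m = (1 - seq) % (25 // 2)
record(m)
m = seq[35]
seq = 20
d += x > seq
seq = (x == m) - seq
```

Transformed code:
x *= m + x
d = []
for cap in m:
    d.append(seq)
m *= 25 + 23
m = (1 - seq) % (25 // 2)
record(m)
m = seq[35]
seq = 20
d += x > seq
seq = (x == m) - seq

4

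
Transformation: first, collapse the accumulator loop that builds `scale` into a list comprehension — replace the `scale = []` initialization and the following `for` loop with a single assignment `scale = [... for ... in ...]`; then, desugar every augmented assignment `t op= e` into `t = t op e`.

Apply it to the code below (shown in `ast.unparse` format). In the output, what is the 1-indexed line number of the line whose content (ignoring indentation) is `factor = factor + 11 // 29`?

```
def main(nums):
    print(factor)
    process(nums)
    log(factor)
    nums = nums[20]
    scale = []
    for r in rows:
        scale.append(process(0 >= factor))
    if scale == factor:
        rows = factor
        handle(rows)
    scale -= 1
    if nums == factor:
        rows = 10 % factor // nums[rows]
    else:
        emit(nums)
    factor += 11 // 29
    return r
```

15

Transformed code:
def main(nums):
    print(factor)
    process(nums)
    log(factor)
    nums = nums[20]
    scale = [process(0 >= factor) for r in rows]
    if scale == factor:
        rows = factor
        handle(rows)
    scale = scale - 1
    if nums == factor:
        rows = 10 % factor // nums[rows]
    else:
        emit(nums)
    factor = factor + 11 // 29
    return r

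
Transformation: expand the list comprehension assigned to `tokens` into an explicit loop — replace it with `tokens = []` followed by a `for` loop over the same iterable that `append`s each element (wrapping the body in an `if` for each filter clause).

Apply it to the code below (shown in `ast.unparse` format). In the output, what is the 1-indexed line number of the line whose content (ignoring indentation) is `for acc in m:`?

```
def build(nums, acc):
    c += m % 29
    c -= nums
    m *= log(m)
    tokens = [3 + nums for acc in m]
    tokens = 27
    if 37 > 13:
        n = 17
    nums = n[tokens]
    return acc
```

Transformed code:
def build(nums, acc):
    c += m % 29
    c -= nums
    m *= log(m)
    tokens = []
    for acc in m:
        tokens.append(3 + nums)
    tokens = 27
    if 37 > 13:
        n = 17
    nums = n[tokens]
    return acc

6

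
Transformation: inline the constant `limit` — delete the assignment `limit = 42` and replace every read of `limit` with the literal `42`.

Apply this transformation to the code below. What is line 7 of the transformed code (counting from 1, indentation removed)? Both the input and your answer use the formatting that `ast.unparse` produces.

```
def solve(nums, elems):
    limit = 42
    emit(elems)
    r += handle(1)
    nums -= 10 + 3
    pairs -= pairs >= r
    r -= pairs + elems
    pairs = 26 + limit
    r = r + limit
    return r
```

pairs = 26 + 42

Transformed code:
def solve(nums, elems):
    emit(elems)
    r += handle(1)
    nums -= 10 + 3
    pairs -= pairs >= r
    r -= pairs + elems
    pairs = 26 + 42
    r = r + 42
    return r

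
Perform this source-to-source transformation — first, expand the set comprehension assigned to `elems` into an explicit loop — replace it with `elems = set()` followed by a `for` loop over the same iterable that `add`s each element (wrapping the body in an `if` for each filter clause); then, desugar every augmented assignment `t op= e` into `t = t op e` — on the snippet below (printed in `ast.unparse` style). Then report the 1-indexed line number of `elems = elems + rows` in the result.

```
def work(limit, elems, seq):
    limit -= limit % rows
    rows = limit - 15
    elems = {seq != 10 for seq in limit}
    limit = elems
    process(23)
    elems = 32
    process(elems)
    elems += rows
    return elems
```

Transformed code:
def work(limit, elems, seq):
    limit = limit - limit % rows
    rows = limit - 15
    elems = set()
    for seq in limit:
        elems.add(seq != 10)
    limit = elems
    process(23)
    elems = 32
    process(elems)
    elems = elems + rows
    return elems

11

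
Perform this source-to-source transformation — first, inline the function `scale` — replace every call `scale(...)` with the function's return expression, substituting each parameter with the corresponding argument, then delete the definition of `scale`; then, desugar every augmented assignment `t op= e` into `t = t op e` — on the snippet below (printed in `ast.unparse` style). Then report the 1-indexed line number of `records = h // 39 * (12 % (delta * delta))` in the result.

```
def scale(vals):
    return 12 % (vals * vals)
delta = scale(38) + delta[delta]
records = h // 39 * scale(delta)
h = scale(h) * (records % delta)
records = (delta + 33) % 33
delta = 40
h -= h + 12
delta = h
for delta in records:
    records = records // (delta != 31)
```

2

Transformed code:
delta = 12 % (38 * 38) + delta[delta]
records = h // 39 * (12 % (delta * delta))
h = 12 % (h * h) * (records % delta)
records = (delta + 33) % 33
delta = 40
h = h - (h + 12)
delta = h
for delta in records:
    records = records // (delta != 31)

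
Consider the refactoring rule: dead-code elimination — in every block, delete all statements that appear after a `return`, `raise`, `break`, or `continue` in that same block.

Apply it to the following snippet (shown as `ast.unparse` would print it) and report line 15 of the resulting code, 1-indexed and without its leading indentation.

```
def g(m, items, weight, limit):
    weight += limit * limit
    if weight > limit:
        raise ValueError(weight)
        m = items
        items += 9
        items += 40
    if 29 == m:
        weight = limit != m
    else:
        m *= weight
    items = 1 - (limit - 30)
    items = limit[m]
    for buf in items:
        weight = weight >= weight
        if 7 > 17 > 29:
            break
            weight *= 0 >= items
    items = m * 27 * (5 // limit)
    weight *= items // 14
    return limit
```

items = m * 27 * (5 // limit)

Transformed code:
def g(m, items, weight, limit):
    weight += limit * limit
    if weight > limit:
        raise ValueError(weight)
    if 29 == m:
        weight = limit != m
    else:
        m *= weight
    items = 1 - (limit - 30)
    items = limit[m]
    for buf in items:
        weight = weight >= weight
        if 7 > 17 > 29:
            break
    items = m * 27 * (5 // limit)
    weight *= items // 14
    return limit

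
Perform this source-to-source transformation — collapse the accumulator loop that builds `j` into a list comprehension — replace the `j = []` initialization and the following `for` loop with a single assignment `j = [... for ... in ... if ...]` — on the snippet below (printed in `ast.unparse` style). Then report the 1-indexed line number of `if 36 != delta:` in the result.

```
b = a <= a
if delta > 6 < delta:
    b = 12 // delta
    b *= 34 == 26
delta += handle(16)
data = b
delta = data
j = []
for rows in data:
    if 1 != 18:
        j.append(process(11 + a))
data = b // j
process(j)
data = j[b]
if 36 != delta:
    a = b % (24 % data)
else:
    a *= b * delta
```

Transformed code:
b = a <= a
if delta > 6 < delta:
    b = 12 // delta
    b *= 34 == 26
delta += handle(16)
data = b
delta = data
j = [process(11 + a) for rows in data if 1 != 18]
data = b // j
process(j)
data = j[b]
if 36 != delta:
    a = b % (24 % data)
else:
    a *= b * delta

12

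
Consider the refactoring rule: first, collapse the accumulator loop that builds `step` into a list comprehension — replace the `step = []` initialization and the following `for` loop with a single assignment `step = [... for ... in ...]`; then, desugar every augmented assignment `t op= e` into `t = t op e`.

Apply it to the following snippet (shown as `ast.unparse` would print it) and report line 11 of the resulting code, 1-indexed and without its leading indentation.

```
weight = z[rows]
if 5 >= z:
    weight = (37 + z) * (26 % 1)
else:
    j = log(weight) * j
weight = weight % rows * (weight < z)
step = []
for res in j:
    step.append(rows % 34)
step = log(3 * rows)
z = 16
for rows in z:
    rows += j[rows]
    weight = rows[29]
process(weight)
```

Transformed code:
weight = z[rows]
if 5 >= z:
    weight = (37 + z) * (26 % 1)
else:
    j = log(weight) * j
weight = weight % rows * (weight < z)
step = [rows % 34 for res in j]
step = log(3 * rows)
z = 16
for rows in z:
    rows = rows + j[rows]
    weight = rows[29]
process(weight)

rows = rows + j[rows]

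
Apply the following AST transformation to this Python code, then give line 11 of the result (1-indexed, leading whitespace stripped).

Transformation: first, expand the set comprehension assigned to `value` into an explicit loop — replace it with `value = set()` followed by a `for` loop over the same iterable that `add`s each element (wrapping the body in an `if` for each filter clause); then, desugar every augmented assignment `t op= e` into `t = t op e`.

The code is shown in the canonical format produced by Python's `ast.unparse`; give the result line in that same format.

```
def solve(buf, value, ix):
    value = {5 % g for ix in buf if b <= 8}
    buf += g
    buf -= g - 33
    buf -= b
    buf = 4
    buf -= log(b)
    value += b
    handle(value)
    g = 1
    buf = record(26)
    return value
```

value = value + b

Transformed code:
def solve(buf, value, ix):
    value = set()
    for ix in buf:
        if b <= 8:
            value.add(5 % g)
    buf = buf + g
    buf = buf - (g - 33)
    buf = buf - b
    buf = 4
    buf = buf - log(b)
    value = value + b
    handle(value)
    g = 1
    buf = record(26)
    return value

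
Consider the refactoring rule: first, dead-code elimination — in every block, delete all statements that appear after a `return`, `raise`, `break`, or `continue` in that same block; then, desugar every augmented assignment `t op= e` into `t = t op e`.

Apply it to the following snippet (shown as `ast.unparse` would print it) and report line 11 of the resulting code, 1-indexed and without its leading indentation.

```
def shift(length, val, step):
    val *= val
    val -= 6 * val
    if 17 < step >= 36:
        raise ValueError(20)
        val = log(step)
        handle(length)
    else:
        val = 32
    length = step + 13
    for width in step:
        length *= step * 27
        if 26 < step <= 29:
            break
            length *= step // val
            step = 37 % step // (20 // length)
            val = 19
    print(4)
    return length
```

Transformed code:
def shift(length, val, step):
    val = val * val
    val = val - 6 * val
    if 17 < step >= 36:
        raise ValueError(20)
    else:
        val = 32
    length = step + 13
    for width in step:
        length = length * (step * 27)
        if 26 < step <= 29:
            break
    print(4)
    return length

if 26 < step <= 29:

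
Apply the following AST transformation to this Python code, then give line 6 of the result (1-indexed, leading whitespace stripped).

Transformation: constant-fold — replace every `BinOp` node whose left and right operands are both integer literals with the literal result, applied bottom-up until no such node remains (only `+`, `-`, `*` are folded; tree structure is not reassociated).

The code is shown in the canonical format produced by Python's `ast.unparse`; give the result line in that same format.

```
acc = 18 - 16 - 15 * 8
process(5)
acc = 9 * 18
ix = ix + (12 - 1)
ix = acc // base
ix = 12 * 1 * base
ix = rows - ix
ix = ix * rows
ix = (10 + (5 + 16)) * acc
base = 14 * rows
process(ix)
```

ix = 12 * base

Transformed code:
acc = -118
process(5)
acc = 162
ix = ix + 11
ix = acc // base
ix = 12 * base
ix = rows - ix
ix = ix * rows
ix = 31 * acc
base = 14 * rows
process(ix)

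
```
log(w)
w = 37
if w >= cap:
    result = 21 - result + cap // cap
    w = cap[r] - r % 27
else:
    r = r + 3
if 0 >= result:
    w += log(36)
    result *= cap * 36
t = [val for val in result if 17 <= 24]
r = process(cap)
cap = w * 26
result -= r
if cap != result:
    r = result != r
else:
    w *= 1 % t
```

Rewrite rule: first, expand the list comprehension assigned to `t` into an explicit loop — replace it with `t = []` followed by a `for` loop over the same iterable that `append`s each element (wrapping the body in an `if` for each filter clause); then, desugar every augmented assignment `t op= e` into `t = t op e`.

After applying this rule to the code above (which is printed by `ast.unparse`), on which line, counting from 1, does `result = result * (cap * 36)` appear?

10

Transformed code:
log(w)
w = 37
if w >= cap:
    result = 21 - result + cap // cap
    w = cap[r] - r % 27
else:
    r = r + 3
if 0 >= result:
    w = w + log(36)
    result = result * (cap * 36)
t = []
for val in result:
    if 17 <= 24:
        t.append(val)
r = process(cap)
cap = w * 26
result = result - r
if cap != result:
    r = result != r
else:
    w = w * (1 % t)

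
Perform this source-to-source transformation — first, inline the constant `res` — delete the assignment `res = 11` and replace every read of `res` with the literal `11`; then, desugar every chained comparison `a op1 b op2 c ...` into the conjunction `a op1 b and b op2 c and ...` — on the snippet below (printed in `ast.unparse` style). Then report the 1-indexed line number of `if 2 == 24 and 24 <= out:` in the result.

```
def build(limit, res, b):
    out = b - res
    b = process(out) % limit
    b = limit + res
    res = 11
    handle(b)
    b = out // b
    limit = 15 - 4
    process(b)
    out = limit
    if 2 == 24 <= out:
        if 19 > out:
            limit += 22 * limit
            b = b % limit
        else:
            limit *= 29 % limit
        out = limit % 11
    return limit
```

10

Transformed code:
def build(limit, res, b):
    out = b - 11
    b = process(out) % limit
    b = limit + 11
    handle(b)
    b = out // b
    limit = 15 - 4
    process(b)
    out = limit
    if 2 == 24 and 24 <= out:
        if 19 > out:
            limit += 22 * limit
            b = b % limit
        else:
            limit *= 29 % limit
        out = limit % 11
    return limit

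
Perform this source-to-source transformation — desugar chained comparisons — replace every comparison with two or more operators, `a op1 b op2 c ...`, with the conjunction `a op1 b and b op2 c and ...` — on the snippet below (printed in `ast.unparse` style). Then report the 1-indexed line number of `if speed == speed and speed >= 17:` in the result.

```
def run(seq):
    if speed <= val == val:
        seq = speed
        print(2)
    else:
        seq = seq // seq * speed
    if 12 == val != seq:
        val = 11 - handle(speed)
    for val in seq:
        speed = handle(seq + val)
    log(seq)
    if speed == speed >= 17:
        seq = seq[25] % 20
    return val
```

Transformed code:
def run(seq):
    if speed <= val and val == val:
        seq = speed
        print(2)
    else:
        seq = seq // seq * speed
    if 12 == val and val != seq:
        val = 11 - handle(speed)
    for val in seq:
        speed = handle(seq + val)
    log(seq)
    if speed == speed and speed >= 17:
        seq = seq[25] % 20
    return val

12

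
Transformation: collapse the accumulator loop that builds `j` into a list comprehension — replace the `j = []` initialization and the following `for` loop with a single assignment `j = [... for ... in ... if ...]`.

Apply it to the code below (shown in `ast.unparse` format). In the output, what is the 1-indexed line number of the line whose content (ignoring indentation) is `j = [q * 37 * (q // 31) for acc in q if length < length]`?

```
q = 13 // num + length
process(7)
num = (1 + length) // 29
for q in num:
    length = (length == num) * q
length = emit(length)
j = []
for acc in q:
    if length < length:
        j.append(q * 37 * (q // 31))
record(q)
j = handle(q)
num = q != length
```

Transformed code:
q = 13 // num + length
process(7)
num = (1 + length) // 29
for q in num:
    length = (length == num) * q
length = emit(length)
j = [q * 37 * (q // 31) for acc in q if length < length]
record(q)
j = handle(q)
num = q != length

7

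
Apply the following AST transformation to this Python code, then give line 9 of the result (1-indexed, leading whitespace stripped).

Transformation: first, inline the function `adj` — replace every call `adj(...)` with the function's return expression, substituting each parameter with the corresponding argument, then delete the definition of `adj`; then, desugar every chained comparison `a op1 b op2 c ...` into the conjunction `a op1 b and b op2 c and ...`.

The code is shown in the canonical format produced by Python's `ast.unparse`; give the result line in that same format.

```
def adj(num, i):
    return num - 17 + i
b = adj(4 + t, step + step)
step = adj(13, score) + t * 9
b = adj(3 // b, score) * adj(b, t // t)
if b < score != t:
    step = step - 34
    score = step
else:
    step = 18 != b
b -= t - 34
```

Transformed code:
b = 4 + t - 17 + (step + step)
step = 13 - 17 + score + t * 9
b = (3 // b - 17 + score) * (b - 17 + t // t)
if b < score and score != t:
    step = step - 34
    score = step
else:
    step = 18 != b
b -= t - 34

b -= t - 34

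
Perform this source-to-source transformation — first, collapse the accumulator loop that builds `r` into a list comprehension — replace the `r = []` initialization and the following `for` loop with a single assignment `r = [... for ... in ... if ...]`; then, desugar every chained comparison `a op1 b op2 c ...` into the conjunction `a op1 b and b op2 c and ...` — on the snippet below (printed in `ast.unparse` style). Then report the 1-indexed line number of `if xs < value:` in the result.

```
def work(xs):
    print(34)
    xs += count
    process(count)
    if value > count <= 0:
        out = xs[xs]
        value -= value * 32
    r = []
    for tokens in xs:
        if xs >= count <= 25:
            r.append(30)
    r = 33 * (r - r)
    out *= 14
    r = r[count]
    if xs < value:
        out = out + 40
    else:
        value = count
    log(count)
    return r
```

12

Transformed code:
def work(xs):
    print(34)
    xs += count
    process(count)
    if value > count and count <= 0:
        out = xs[xs]
        value -= value * 32
    r = [30 for tokens in xs if xs >= count and count <= 25]
    r = 33 * (r - r)
    out *= 14
    r = r[count]
    if xs < value:
        out = out + 40
    else:
        value = count
    log(count)
    return r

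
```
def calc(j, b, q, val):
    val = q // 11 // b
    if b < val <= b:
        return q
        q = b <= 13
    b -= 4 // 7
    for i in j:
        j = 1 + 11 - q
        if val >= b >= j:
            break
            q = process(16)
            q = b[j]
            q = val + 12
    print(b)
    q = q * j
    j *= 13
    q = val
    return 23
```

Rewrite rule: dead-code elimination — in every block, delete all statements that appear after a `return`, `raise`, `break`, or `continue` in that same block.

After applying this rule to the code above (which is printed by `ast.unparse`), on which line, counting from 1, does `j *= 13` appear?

Transformed code:
def calc(j, b, q, val):
    val = q // 11 // b
    if b < val <= b:
        return q
    b -= 4 // 7
    for i in j:
        j = 1 + 11 - q
        if val >= b >= j:
            break
    print(b)
    q = q * j
    j *= 13
    q = val
    return 23

12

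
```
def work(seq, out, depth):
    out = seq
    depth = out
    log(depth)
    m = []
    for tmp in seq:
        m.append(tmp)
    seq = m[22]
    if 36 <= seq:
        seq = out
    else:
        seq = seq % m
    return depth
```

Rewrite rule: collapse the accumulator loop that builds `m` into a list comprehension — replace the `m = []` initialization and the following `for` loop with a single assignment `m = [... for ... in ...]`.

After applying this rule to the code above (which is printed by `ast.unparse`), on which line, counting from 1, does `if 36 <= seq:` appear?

Transformed code:
def work(seq, out, depth):
    out = seq
    depth = out
    log(depth)
    m = [tmp for tmp in seq]
    seq = m[22]
    if 36 <= seq:
        seq = out
    else:
        seq = seq % m
    return depth

7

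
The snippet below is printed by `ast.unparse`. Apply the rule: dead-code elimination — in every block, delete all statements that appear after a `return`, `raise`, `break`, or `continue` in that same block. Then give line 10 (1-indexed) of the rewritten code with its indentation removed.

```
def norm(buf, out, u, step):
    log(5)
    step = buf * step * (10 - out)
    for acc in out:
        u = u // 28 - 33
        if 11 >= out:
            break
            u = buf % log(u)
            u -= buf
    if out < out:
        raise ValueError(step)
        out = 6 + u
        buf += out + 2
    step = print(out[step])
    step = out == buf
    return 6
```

Transformed code:
def norm(buf, out, u, step):
    log(5)
    step = buf * step * (10 - out)
    for acc in out:
        u = u // 28 - 33
        if 11 >= out:
            break
    if out < out:
        raise ValueError(step)
    step = print(out[step])
    step = out == buf
    return 6

step = print(out[step])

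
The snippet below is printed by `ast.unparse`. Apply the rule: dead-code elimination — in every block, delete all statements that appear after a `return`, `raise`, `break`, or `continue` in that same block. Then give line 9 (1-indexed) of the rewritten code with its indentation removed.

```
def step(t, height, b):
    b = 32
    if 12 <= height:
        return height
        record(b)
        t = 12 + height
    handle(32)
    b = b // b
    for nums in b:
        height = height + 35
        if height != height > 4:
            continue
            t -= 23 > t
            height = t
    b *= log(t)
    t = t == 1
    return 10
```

if height != height > 4:

Transformed code:
def step(t, height, b):
    b = 32
    if 12 <= height:
        return height
    handle(32)
    b = b // b
    for nums in b:
        height = height + 35
        if height != height > 4:
            continue
    b *= log(t)
    t = t == 1
    return 10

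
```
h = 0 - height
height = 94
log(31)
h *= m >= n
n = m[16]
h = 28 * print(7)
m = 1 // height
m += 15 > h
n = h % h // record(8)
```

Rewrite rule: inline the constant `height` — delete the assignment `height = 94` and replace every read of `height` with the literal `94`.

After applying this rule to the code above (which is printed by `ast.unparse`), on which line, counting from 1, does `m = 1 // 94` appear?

Transformed code:
h = 0 - 94
log(31)
h *= m >= n
n = m[16]
h = 28 * print(7)
m = 1 // 94
m += 15 > h
n = h % h // record(8)

6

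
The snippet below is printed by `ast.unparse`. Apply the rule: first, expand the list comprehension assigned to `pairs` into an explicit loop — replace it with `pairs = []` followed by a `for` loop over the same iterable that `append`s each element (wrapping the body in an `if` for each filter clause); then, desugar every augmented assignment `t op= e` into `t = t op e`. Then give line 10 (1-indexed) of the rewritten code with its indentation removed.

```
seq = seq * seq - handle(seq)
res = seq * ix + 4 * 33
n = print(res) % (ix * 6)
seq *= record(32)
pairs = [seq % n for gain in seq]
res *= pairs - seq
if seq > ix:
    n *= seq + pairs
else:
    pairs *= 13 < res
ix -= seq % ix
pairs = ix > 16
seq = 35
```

Transformed code:
seq = seq * seq - handle(seq)
res = seq * ix + 4 * 33
n = print(res) % (ix * 6)
seq = seq * record(32)
pairs = []
for gain in seq:
    pairs.append(seq % n)
res = res * (pairs - seq)
if seq > ix:
    n = n * (seq + pairs)
else:
    pairs = pairs * (13 < res)
ix = ix - seq % ix
pairs = ix > 16
seq = 35

n = n * (seq + pairs)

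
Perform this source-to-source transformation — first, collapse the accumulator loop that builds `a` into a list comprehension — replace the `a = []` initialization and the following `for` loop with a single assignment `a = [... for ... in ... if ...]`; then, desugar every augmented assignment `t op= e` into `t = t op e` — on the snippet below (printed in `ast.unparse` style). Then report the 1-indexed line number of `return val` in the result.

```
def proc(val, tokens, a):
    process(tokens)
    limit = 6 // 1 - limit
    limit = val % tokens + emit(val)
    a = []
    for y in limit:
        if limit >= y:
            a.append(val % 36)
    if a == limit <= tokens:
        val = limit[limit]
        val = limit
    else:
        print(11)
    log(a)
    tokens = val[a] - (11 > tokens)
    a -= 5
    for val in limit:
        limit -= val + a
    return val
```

16

Transformed code:
def proc(val, tokens, a):
    process(tokens)
    limit = 6 // 1 - limit
    limit = val % tokens + emit(val)
    a = [val % 36 for y in limit if limit >= y]
    if a == limit <= tokens:
        val = limit[limit]
        val = limit
    else:
        print(11)
    log(a)
    tokens = val[a] - (11 > tokens)
    a = a - 5
    for val in limit:
        limit = limit - (val + a)
    return val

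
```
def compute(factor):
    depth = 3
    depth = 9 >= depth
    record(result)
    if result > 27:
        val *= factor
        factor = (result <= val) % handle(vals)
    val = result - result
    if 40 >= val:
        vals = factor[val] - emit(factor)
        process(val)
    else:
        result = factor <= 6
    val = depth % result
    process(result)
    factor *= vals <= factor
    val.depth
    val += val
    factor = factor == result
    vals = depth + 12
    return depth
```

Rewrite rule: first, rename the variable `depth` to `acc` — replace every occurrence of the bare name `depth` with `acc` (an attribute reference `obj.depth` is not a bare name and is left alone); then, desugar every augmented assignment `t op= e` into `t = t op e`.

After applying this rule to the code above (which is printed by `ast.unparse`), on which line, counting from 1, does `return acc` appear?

21

Transformed code:
def compute(factor):
    acc = 3
    acc = 9 >= acc
    record(result)
    if result > 27:
        val = val * factor
        factor = (result <= val) % handle(vals)
    val = result - result
    if 40 >= val:
        vals = factor[val] - emit(factor)
        process(val)
    else:
        result = factor <= 6
    val = acc % result
    process(result)
    factor = factor * (vals <= factor)
    val.depth
    val = val + val
    factor = factor == result
    vals = acc + 12
    return acc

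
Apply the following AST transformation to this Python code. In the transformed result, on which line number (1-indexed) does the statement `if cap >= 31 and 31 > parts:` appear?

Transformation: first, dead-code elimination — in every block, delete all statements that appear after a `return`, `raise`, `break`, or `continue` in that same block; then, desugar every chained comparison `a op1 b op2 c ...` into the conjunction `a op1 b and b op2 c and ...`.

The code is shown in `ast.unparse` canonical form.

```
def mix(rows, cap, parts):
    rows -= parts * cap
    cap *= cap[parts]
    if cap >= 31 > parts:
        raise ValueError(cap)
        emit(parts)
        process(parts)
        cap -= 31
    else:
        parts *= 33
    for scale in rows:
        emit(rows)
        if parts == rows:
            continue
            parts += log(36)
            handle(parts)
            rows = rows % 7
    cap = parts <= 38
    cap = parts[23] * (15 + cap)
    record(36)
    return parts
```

Transformed code:
def mix(rows, cap, parts):
    rows -= parts * cap
    cap *= cap[parts]
    if cap >= 31 and 31 > parts:
        raise ValueError(cap)
    else:
        parts *= 33
    for scale in rows:
        emit(rows)
        if parts == rows:
            continue
    cap = parts <= 38
    cap = parts[23] * (15 + cap)
    record(36)
    return parts

4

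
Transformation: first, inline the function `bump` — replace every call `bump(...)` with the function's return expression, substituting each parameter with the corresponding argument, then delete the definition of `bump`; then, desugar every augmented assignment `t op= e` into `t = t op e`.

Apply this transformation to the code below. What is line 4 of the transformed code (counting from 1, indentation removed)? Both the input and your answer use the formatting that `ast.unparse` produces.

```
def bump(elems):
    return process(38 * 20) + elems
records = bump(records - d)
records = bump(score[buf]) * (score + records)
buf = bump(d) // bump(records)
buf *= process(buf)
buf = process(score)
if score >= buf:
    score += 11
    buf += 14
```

buf = buf * process(buf)

Transformed code:
records = process(38 * 20) + (records - d)
records = (process(38 * 20) + score[buf]) * (score + records)
buf = (process(38 * 20) + d) // (process(38 * 20) + records)
buf = buf * process(buf)
buf = process(score)
if score >= buf:
    score = score + 11
    buf = buf + 14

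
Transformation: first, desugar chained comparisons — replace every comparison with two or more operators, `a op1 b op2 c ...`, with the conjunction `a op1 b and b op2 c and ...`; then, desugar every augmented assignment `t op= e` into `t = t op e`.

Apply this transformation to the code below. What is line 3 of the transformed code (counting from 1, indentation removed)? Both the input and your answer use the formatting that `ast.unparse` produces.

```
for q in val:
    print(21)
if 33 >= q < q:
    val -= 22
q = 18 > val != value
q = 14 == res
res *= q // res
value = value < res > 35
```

if 33 >= q and q < q:

Transformed code:
for q in val:
    print(21)
if 33 >= q and q < q:
    val = val - 22
q = 18 > val and val != value
q = 14 == res
res = res * (q // res)
value = value < res and res > 35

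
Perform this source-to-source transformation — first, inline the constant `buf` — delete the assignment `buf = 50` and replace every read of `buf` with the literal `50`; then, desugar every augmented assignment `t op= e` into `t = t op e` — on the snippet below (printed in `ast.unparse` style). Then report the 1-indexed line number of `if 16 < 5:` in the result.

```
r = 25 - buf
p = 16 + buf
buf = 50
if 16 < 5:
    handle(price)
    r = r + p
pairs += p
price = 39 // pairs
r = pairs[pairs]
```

Transformed code:
r = 25 - 50
p = 16 + 50
if 16 < 5:
    handle(price)
    r = r + p
pairs = pairs + p
price = 39 // pairs
r = pairs[pairs]

3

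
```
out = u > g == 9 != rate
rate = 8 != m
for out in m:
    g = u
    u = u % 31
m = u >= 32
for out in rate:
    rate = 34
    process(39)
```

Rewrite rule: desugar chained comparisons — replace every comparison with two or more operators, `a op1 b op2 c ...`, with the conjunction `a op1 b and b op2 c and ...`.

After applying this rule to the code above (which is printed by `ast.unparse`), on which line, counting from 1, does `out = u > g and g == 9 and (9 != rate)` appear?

Transformed code:
out = u > g and g == 9 and (9 != rate)
rate = 8 != m
for out in m:
    g = u
    u = u % 31
m = u >= 32
for out in rate:
    rate = 34
    process(39)

1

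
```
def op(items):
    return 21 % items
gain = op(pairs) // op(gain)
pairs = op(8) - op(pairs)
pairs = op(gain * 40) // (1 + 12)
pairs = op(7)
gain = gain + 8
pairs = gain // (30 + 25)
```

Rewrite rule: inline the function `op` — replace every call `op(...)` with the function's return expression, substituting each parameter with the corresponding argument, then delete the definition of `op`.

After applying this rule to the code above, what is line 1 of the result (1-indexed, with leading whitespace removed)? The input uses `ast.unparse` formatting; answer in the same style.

Transformed code:
gain = 21 % pairs // (21 % gain)
pairs = 21 % 8 - 21 % pairs
pairs = 21 % (gain * 40) // (1 + 12)
pairs = 21 % 7
gain = gain + 8
pairs = gain // (30 + 25)

gain = 21 % pairs // (21 % gain)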